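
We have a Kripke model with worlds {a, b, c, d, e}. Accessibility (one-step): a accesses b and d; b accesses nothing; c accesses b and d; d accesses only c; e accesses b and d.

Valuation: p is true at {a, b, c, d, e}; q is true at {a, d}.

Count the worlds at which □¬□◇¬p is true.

a: successors {b, d}; ¬□◇¬p there: b:F, d:T. ✗
b: no successors, so □¬□◇¬p holds vacuously. ✓
c: successors {b, d}; ¬□◇¬p there: b:F, d:T. ✗
d: successors {c}; ¬□◇¬p there: c:T. ✓
e: successors {b, d}; ¬□◇¬p there: b:F, d:T. ✗
Satisfying worlds: {b, d}.

2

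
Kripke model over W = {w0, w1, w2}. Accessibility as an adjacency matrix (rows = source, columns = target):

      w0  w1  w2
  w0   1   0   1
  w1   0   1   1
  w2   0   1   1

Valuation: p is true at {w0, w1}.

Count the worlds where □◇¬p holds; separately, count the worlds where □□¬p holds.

For □◇¬p:
w0: successors {w0, w2}; ◇¬p there: w0:T, w2:T. ✓
w1: successors {w1, w2}; ◇¬p there: w1:T, w2:T. ✓
w2: successors {w1, w2}; ◇¬p there: w1:T, w2:T. ✓
— 3 worlds.
For □□¬p:
w0: successors {w0, w2}; □¬p there: w0:F, w2:F. ✗
w1: successors {w1, w2}; □¬p there: w1:F, w2:F. ✗
w2: successors {w1, w2}; □¬p there: w1:F, w2:F. ✗
— 0 worlds.

3 and 0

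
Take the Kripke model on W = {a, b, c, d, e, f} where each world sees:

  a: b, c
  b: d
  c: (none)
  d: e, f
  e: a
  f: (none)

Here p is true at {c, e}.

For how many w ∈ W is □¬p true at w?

4

a: successors {b, c}; ¬p there: b:T, c:F. ✗
b: successors {d}; ¬p there: d:T. ✓
c: no successors, so □¬p holds vacuously. ✓
d: successors {e, f}; ¬p there: e:F, f:T. ✗
e: successors {a}; ¬p there: a:T. ✓
f: no successors, so □¬p holds vacuously. ✓
Satisfying worlds: {b, c, e, f}.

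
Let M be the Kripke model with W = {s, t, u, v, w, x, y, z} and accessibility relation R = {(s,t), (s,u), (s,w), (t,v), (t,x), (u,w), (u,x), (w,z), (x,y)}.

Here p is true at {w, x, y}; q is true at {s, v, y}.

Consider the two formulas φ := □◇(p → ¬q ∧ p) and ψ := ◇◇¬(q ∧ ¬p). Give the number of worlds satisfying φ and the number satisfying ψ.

4 and 3

For □◇(p → ¬q ∧ p):
s: successors {t, u, w}; ◇(p → ¬q ∧ p) there: t:T, u:T, w:T. ✓
t: successors {v, x}; ◇(p → ¬q ∧ p) there: v:F, x:F. ✗
u: successors {w, x}; ◇(p → ¬q ∧ p) there: w:T, x:F. ✗
v: no successors, so □◇(p → ¬q ∧ p) holds vacuously. ✓
w: successors {z}; ◇(p → ¬q ∧ p) there: z:F. ✗
x: successors {y}; ◇(p → ¬q ∧ p) there: y:F. ✗
y: no successors, so □◇(p → ¬q ∧ p) holds vacuously. ✓
z: no successors, so □◇(p → ¬q ∧ p) holds vacuously. ✓
— 4 worlds.
For ◇◇¬(q ∧ ¬p):
s: successors {t, u, w}; ◇¬(q ∧ ¬p) there: t:T, u:T, w:T. ✓
t: successors {v, x}; ◇¬(q ∧ ¬p) there: v:F, x:T. ✓
u: successors {w, x}; ◇¬(q ∧ ¬p) there: w:T, x:T. ✓
v: no successors, so ◇◇¬(q ∧ ¬p) fails. ✗
w: successors {z}; ◇¬(q ∧ ¬p) there: z:F. ✗
x: successors {y}; ◇¬(q ∧ ¬p) there: y:F. ✗
y: no successors, so ◇◇¬(q ∧ ¬p) fails. ✗
z: no successors, so ◇◇¬(q ∧ ¬p) fails. ✗
— 3 worlds.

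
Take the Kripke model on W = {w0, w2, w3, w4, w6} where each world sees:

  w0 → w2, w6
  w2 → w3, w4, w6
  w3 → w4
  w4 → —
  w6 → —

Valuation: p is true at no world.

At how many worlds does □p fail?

3

w0: successors {w2, w6}; p there: w2:F, w6:F. ✗
w2: successors {w3, w4, w6}; p there: w3:F, w4:F, w6:F. ✗
w3: successors {w4}; p there: w4:F. ✗
w4: no successors, so □p holds vacuously. ✓
w6: no successors, so □p holds vacuously. ✓
Satisfying worlds: {w4, w6}.
So □p fails at the other 3 worlds.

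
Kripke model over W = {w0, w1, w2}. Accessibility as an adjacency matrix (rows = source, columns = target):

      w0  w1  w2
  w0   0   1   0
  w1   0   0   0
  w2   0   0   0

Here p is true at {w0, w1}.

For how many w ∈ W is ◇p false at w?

w0: successors {w1}; p there: w1:T. ✓
w1: no successors, so ◇p fails. ✗
w2: no successors, so ◇p fails. ✗
Satisfying worlds: {w0}.
So ◇p fails at the other 2 worlds.

2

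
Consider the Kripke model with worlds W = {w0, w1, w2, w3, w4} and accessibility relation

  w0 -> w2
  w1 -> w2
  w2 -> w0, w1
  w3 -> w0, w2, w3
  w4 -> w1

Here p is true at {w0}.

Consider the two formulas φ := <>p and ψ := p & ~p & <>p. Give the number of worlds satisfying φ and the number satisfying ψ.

2 and 0

For <>p:
w0: successors {w2}; p there: w2:F. ✗
w1: successors {w2}; p there: w2:F. ✗
w2: successors {w0, w1}; p there: w0:T, w1:F. ✓
w3: successors {w0, w2, w3}; p there: w0:T, w2:F, w3:F. ✓
w4: successors {w1}; p there: w1:F. ✗
— 2 worlds.
For p & ~p & <>p:
w0: p is T, ~p & <>p is F. ✗
w1: p is F, ~p & <>p is F. ✗
w2: p is F, ~p & <>p is T. ✗
w3: p is F, ~p & <>p is T. ✗
w4: p is F, ~p & <>p is F. ✗
— 0 worlds.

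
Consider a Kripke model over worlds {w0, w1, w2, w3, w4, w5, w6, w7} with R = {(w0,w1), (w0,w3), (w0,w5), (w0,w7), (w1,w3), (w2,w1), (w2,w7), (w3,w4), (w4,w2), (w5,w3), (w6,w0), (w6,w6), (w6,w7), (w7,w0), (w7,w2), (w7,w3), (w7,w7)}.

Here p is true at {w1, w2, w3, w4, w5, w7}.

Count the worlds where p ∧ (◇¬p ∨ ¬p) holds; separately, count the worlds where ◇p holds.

1 and 8

For p ∧ (◇¬p ∨ ¬p):
w0: p is F, ◇¬p ∨ ¬p is T. ✗
w1: p is T, ◇¬p ∨ ¬p is F. ✗
w2: p is T, ◇¬p ∨ ¬p is F. ✗
w3: p is T, ◇¬p ∨ ¬p is F. ✗
w4: p is T, ◇¬p ∨ ¬p is F. ✗
w5: p is T, ◇¬p ∨ ¬p is F. ✗
w6: p is F, ◇¬p ∨ ¬p is T. ✗
w7: p is T, ◇¬p ∨ ¬p is T. ✓
— 1 world.
For ◇p:
w0: successors {w1, w3, w5, w7}; p there: w1:T, w3:T, w5:T, w7:T. ✓
w1: successors {w3}; p there: w3:T. ✓
w2: successors {w1, w7}; p there: w1:T, w7:T. ✓
w3: successors {w4}; p there: w4:T. ✓
w4: successors {w2}; p there: w2:T. ✓
w5: successors {w3}; p there: w3:T. ✓
w6: successors {w0, w6, w7}; p there: w0:F, w6:F, w7:T. ✓
w7: successors {w0, w2, w3, w7}; p there: w0:F, w2:T, w3:T, w7:T. ✓
— 8 worlds.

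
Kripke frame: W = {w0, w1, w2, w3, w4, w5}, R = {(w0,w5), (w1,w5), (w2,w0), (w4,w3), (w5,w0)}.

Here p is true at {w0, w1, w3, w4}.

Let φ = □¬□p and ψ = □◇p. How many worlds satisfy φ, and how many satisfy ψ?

3 and 3

For □¬□p:
w0: successors {w5}; ¬□p there: w5:F. ✗
w1: successors {w5}; ¬□p there: w5:F. ✗
w2: successors {w0}; ¬□p there: w0:T. ✓
w3: no successors, so □¬□p holds vacuously. ✓
w4: successors {w3}; ¬□p there: w3:F. ✗
w5: successors {w0}; ¬□p there: w0:T. ✓
— 3 worlds.
For □◇p:
w0: successors {w5}; ◇p there: w5:T. ✓
w1: successors {w5}; ◇p there: w5:T. ✓
w2: successors {w0}; ◇p there: w0:F. ✗
w3: no successors, so □◇p holds vacuously. ✓
w4: successors {w3}; ◇p there: w3:F. ✗
w5: successors {w0}; ◇p there: w0:F. ✗
— 3 worlds.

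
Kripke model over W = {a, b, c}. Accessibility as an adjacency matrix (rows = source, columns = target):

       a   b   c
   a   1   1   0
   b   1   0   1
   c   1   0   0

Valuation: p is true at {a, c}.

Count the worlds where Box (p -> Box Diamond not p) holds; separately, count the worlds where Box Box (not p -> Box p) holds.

For Box (p -> Box Diamond not p):
a: successors {a, b}; p -> Box Diamond not p there: a:F, b:T. ✗
b: successors {a, c}; p -> Box Diamond not p there: a:F, c:T. ✗
c: successors {a}; p -> Box Diamond not p there: a:F. ✗
— 0 worlds.
For Box Box (not p -> Box p):
a: successors {a, b}; Box (not p -> Box p) there: a:T, b:T. ✓
b: successors {a, c}; Box (not p -> Box p) there: a:T, c:T. ✓
c: successors {a}; Box (not p -> Box p) there: a:T. ✓
— 3 worlds.

0 and 3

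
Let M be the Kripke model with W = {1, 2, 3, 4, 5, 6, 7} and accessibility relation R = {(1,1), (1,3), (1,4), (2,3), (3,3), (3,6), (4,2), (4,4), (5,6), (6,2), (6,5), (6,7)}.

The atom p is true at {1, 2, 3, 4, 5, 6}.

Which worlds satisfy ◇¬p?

1: successors {1, 3, 4}; ¬p there: 1:F, 3:F, 4:F. ✗
2: successors {3}; ¬p there: 3:F. ✗
3: successors {3, 6}; ¬p there: 3:F, 6:F. ✗
4: successors {2, 4}; ¬p there: 2:F, 4:F. ✗
5: successors {6}; ¬p there: 6:F. ✗
6: successors {2, 5, 7}; ¬p there: 2:F, 5:F, 7:T. ✓
7: no successors, so ◇¬p fails. ✗

{6}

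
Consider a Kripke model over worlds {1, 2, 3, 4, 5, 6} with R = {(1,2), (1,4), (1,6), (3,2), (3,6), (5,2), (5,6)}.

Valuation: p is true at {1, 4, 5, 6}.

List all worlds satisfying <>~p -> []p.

{2, 4, 6}

1: <>~p is T, []p is F. ✗
2: <>~p is F, []p is T. ✓
3: <>~p is T, []p is F. ✗
4: <>~p is F, []p is T. ✓
5: <>~p is T, []p is F. ✗
6: <>~p is F, []p is T. ✓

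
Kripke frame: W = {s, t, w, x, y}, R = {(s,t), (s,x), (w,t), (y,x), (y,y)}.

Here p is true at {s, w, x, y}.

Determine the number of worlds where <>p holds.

2

s: successors {t, x}; p there: t:F, x:T. ✓
t: no successors, so <>p fails. ✗
w: successors {t}; p there: t:F. ✗
x: no successors, so <>p fails. ✗
y: successors {x, y}; p there: x:T, y:T. ✓
Satisfying worlds: {s, y}.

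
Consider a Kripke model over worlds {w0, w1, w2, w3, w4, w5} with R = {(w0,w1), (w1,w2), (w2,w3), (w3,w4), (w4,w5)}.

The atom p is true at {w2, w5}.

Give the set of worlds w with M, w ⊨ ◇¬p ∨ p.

{w0, w2, w3, w5}

w0: ◇¬p is T, p is F. ✓
w1: ◇¬p is F, p is F. ✗
w2: ◇¬p is T, p is T. ✓
w3: ◇¬p is T, p is F. ✓
w4: ◇¬p is F, p is F. ✗
w5: ◇¬p is F, p is T. ✓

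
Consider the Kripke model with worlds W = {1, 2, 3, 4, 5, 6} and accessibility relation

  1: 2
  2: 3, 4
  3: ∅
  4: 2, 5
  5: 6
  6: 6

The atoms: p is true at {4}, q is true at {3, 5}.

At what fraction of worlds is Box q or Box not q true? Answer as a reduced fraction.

2/3

1: Box q is F, Box not q is T. ✓
2: Box q is F, Box not q is F. ✗
3: Box q is T, Box not q is T. ✓
4: Box q is F, Box not q is F. ✗
5: Box q is F, Box not q is T. ✓
6: Box q is F, Box not q is T. ✓
That's 4 of 6 worlds, so 4/6 = 2/3.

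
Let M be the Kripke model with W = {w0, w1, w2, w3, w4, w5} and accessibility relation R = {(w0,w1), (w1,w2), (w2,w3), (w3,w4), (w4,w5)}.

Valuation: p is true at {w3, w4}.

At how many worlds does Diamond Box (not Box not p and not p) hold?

w0: successors {w1}; Box (not Box not p and not p) there: w1:T. ✓
w1: successors {w2}; Box (not Box not p and not p) there: w2:F. ✗
w2: successors {w3}; Box (not Box not p and not p) there: w3:F. ✗
w3: successors {w4}; Box (not Box not p and not p) there: w4:F. ✗
w4: successors {w5}; Box (not Box not p and not p) there: w5:T. ✓
w5: no successors, so Diamond Box (not Box not p and not p) fails. ✗
Satisfying worlds: {w0, w4}.

2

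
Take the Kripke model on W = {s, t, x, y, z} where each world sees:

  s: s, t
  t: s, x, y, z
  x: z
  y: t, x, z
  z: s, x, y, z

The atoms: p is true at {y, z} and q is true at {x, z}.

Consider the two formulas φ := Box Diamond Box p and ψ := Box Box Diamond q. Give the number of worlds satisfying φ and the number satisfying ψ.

For Box Diamond Box p:
s: successors {s, t}; Diamond Box p there: s:F, t:T. ✗
t: successors {s, x, y, z}; Diamond Box p there: s:F, x:F, y:T, z:T. ✗
x: successors {z}; Diamond Box p there: z:T. ✓
y: successors {t, x, z}; Diamond Box p there: t:T, x:F, z:T. ✗
z: successors {s, x, y, z}; Diamond Box p there: s:F, x:F, y:T, z:T. ✗
— 1 world.
For Box Box Diamond q:
s: successors {s, t}; Box Diamond q there: s:F, t:F. ✗
t: successors {s, x, y, z}; Box Diamond q there: s:F, x:T, y:T, z:F. ✗
x: successors {z}; Box Diamond q there: z:F. ✗
y: successors {t, x, z}; Box Diamond q there: t:F, x:T, z:F. ✗
z: successors {s, x, y, z}; Box Diamond q there: s:F, x:T, y:T, z:F. ✗
— 0 worlds.

1 and 0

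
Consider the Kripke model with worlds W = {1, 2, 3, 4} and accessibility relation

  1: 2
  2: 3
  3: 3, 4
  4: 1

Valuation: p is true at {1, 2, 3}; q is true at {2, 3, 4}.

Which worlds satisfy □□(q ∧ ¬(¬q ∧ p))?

{1, 2, 4}

1: successors {2}; □(q ∧ ¬(¬q ∧ p)) there: 2:T. ✓
2: successors {3}; □(q ∧ ¬(¬q ∧ p)) there: 3:T. ✓
3: successors {3, 4}; □(q ∧ ¬(¬q ∧ p)) there: 3:T, 4:F. ✗
4: successors {1}; □(q ∧ ¬(¬q ∧ p)) there: 1:T. ✓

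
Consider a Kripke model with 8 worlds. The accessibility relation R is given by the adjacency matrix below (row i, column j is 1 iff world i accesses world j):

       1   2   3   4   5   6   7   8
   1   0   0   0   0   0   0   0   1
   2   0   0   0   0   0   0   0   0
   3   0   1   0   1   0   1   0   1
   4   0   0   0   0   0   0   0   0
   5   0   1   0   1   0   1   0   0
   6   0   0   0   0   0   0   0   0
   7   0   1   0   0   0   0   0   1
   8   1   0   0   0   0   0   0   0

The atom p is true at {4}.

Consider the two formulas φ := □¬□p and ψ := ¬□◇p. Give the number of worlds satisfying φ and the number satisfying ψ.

For □¬□p:
1: successors {8}; ¬□p there: 8:T. ✓
2: no successors, so □¬□p holds vacuously. ✓
3: successors {2, 4, 6, 8}; ¬□p there: 2:F, 4:F, 6:F, 8:T. ✗
4: no successors, so □¬□p holds vacuously. ✓
5: successors {2, 4, 6}; ¬□p there: 2:F, 4:F, 6:F. ✗
6: no successors, so □¬□p holds vacuously. ✓
7: successors {2, 8}; ¬□p there: 2:F, 8:T. ✗
8: successors {1}; ¬□p there: 1:T. ✓
— 5 worlds.
For ¬□◇p:
1: □◇p is F. ✓
2: □◇p is T. ✗
3: □◇p is F. ✓
4: □◇p is T. ✗
5: □◇p is F. ✓
6: □◇p is T. ✗
7: □◇p is F. ✓
8: □◇p is F. ✓
— 5 worlds.

5 and 5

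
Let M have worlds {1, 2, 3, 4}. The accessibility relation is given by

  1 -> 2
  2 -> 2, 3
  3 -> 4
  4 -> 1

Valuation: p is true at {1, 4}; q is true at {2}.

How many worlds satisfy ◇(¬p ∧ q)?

2

1: successors {2}; ¬p ∧ q there: 2:T. ✓
2: successors {2, 3}; ¬p ∧ q there: 2:T, 3:F. ✓
3: successors {4}; ¬p ∧ q there: 4:F. ✗
4: successors {1}; ¬p ∧ q there: 1:F. ✗
Satisfying worlds: {1, 2}.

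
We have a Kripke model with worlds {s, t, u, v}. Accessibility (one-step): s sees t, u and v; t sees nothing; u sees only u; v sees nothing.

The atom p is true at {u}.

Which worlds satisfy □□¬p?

{t, v}

s: successors {t, u, v}; □¬p there: t:T, u:F, v:T. ✗
t: no successors, so □□¬p holds vacuously. ✓
u: successors {u}; □¬p there: u:F. ✗
v: no successors, so □□¬p holds vacuously. ✓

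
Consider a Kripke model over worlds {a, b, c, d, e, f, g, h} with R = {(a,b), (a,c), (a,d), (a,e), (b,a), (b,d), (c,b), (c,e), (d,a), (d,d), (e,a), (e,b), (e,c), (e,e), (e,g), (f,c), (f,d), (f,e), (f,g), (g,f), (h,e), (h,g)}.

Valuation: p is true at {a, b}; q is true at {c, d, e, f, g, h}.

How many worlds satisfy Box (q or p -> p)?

a: successors {b, c, d, e}; q or p -> p there: b:T, c:F, d:F, e:F. ✗
b: successors {a, d}; q or p -> p there: a:T, d:F. ✗
c: successors {b, e}; q or p -> p there: b:T, e:F. ✗
d: successors {a, d}; q or p -> p there: a:T, d:F. ✗
e: successors {a, b, c, e, g}; q or p -> p there: a:T, b:T, c:F, e:F, g:F. ✗
f: successors {c, d, e, g}; q or p -> p there: c:F, d:F, e:F, g:F. ✗
g: successors {f}; q or p -> p there: f:F. ✗
h: successors {e, g}; q or p -> p there: e:F, g:F. ✗
Satisfying worlds: ∅.

0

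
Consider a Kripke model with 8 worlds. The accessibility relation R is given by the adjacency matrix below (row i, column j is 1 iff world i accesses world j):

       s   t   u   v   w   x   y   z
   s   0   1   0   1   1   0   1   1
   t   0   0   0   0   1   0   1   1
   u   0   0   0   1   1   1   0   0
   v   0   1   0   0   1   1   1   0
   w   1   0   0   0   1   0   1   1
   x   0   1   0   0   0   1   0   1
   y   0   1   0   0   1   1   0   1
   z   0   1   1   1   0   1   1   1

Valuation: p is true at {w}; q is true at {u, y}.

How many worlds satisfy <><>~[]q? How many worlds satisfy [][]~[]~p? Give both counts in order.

8 and 0

For <><>~[]q:
s: successors {t, v, w, y, z}; <>~[]q there: t:T, v:T, w:T, y:T, z:T. ✓
t: successors {w, y, z}; <>~[]q there: w:T, y:T, z:T. ✓
u: successors {v, w, x}; <>~[]q there: v:T, w:T, x:T. ✓
v: successors {t, w, x, y}; <>~[]q there: t:T, w:T, x:T, y:T. ✓
w: successors {s, w, y, z}; <>~[]q there: s:T, w:T, y:T, z:T. ✓
x: successors {t, x, z}; <>~[]q there: t:T, x:T, z:T. ✓
y: successors {t, w, x, z}; <>~[]q there: t:T, w:T, x:T, z:T. ✓
z: successors {t, u, v, x, y, z}; <>~[]q there: t:T, u:T, v:T, x:T, y:T, z:T. ✓
— 8 worlds.
For [][]~[]~p:
s: successors {t, v, w, y, z}; []~[]~p there: t:F, v:F, w:F, y:F, z:F. ✗
t: successors {w, y, z}; []~[]~p there: w:F, y:F, z:F. ✗
u: successors {v, w, x}; []~[]~p there: v:F, w:F, x:F. ✗
v: successors {t, w, x, y}; []~[]~p there: t:F, w:F, x:F, y:F. ✗
w: successors {s, w, y, z}; []~[]~p there: s:F, w:F, y:F, z:F. ✗
x: successors {t, x, z}; []~[]~p there: t:F, x:F, z:F. ✗
y: successors {t, w, x, z}; []~[]~p there: t:F, w:F, x:F, z:F. ✗
z: successors {t, u, v, x, y, z}; []~[]~p there: t:F, u:F, v:F, x:F, y:F, z:F. ✗
— 0 worlds.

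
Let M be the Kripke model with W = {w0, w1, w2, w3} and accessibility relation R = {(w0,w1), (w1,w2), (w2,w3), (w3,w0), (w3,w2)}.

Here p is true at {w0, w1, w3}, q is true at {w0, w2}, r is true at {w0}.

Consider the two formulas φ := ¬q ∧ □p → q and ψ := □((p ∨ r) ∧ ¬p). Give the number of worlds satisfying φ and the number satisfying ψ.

For ¬q ∧ □p → q:
w0: ¬q ∧ □p is F, q is T. ✓
w1: ¬q ∧ □p is F, q is F. ✓
w2: ¬q ∧ □p is F, q is T. ✓
w3: ¬q ∧ □p is F, q is F. ✓
— 4 worlds.
For □((p ∨ r) ∧ ¬p):
w0: successors {w1}; (p ∨ r) ∧ ¬p there: w1:F. ✗
w1: successors {w2}; (p ∨ r) ∧ ¬p there: w2:F. ✗
w2: successors {w3}; (p ∨ r) ∧ ¬p there: w3:F. ✗
w3: successors {w0, w2}; (p ∨ r) ∧ ¬p there: w0:F, w2:F. ✗
— 0 worlds.

4 and 0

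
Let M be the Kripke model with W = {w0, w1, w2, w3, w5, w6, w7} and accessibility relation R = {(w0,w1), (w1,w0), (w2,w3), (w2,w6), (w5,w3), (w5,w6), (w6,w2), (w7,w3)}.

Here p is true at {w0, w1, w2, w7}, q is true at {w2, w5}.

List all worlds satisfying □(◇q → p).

w0: successors {w1}; ◇q → p there: w1:T. ✓
w1: successors {w0}; ◇q → p there: w0:T. ✓
w2: successors {w3, w6}; ◇q → p there: w3:T, w6:F. ✗
w3: no successors, so □(◇q → p) holds vacuously. ✓
w5: successors {w3, w6}; ◇q → p there: w3:T, w6:F. ✗
w6: successors {w2}; ◇q → p there: w2:T. ✓
w7: successors {w3}; ◇q → p there: w3:T. ✓

{w0, w1, w3, w6, w7}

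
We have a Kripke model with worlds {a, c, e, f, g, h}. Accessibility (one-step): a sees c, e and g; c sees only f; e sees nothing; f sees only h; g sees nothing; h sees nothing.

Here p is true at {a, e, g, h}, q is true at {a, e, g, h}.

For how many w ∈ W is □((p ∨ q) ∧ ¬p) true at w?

3

a: successors {c, e, g}; (p ∨ q) ∧ ¬p there: c:F, e:F, g:F. ✗
c: successors {f}; (p ∨ q) ∧ ¬p there: f:F. ✗
e: no successors, so □((p ∨ q) ∧ ¬p) holds vacuously. ✓
f: successors {h}; (p ∨ q) ∧ ¬p there: h:F. ✗
g: no successors, so □((p ∨ q) ∧ ¬p) holds vacuously. ✓
h: no successors, so □((p ∨ q) ∧ ¬p) holds vacuously. ✓
Satisfying worlds: {e, g, h}.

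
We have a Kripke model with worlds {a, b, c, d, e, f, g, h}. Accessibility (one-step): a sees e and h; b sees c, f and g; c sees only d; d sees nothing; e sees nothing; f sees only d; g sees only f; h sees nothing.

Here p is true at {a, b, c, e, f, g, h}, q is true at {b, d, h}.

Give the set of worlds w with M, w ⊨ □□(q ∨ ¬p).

{a, c, d, e, f, g, h}

a: successors {e, h}; □(q ∨ ¬p) there: e:T, h:T. ✓
b: successors {c, f, g}; □(q ∨ ¬p) there: c:T, f:T, g:F. ✗
c: successors {d}; □(q ∨ ¬p) there: d:T. ✓
d: no successors, so □□(q ∨ ¬p) holds vacuously. ✓
e: no successors, so □□(q ∨ ¬p) holds vacuously. ✓
f: successors {d}; □(q ∨ ¬p) there: d:T. ✓
g: successors {f}; □(q ∨ ¬p) there: f:T. ✓
h: no successors, so □□(q ∨ ¬p) holds vacuously. ✓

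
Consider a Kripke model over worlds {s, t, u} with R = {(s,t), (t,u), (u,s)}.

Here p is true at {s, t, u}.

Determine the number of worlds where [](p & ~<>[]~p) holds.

3

s: successors {t}; p & ~<>[]~p there: t:T. ✓
t: successors {u}; p & ~<>[]~p there: u:T. ✓
u: successors {s}; p & ~<>[]~p there: s:T. ✓
Satisfying worlds: {s, t, u}.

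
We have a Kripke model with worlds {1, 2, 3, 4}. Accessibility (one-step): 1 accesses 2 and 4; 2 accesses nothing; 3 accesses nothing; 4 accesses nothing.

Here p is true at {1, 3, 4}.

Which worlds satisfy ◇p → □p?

{2, 3, 4}

1: ◇p is T, □p is F. ✗
2: ◇p is F, □p is T. ✓
3: ◇p is F, □p is T. ✓
4: ◇p is F, □p is T. ✓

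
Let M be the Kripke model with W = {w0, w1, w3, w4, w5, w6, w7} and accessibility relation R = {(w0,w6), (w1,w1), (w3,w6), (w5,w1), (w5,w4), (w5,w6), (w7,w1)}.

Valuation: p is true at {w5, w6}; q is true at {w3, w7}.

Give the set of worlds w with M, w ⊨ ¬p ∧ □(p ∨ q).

w0: ¬p is T, □(p ∨ q) is T. ✓
w1: ¬p is T, □(p ∨ q) is F. ✗
w3: ¬p is T, □(p ∨ q) is T. ✓
w4: ¬p is T, □(p ∨ q) is T. ✓
w5: ¬p is F, □(p ∨ q) is F. ✗
w6: ¬p is F, □(p ∨ q) is T. ✗
w7: ¬p is T, □(p ∨ q) is F. ✗

{w0, w3, w4}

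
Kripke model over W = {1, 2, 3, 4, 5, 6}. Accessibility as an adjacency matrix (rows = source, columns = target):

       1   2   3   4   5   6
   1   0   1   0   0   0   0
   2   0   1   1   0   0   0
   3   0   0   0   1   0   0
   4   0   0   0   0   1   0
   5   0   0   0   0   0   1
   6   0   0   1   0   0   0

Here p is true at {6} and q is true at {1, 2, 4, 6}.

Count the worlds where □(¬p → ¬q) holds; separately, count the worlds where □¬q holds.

For □(¬p → ¬q):
1: successors {2}; ¬p → ¬q there: 2:F. ✗
2: successors {2, 3}; ¬p → ¬q there: 2:F, 3:T. ✗
3: successors {4}; ¬p → ¬q there: 4:F. ✗
4: successors {5}; ¬p → ¬q there: 5:T. ✓
5: successors {6}; ¬p → ¬q there: 6:T. ✓
6: successors {3}; ¬p → ¬q there: 3:T. ✓
— 3 worlds.
For □¬q:
1: successors {2}; ¬q there: 2:F. ✗
2: successors {2, 3}; ¬q there: 2:F, 3:T. ✗
3: successors {4}; ¬q there: 4:F. ✗
4: successors {5}; ¬q there: 5:T. ✓
5: successors {6}; ¬q there: 6:F. ✗
6: successors {3}; ¬q there: 3:T. ✓
— 2 worlds.

3 and 2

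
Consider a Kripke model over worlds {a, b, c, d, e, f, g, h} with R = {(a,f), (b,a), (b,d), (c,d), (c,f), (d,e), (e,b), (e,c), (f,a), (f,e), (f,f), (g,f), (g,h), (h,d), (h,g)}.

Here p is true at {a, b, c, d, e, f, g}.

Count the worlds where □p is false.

a: successors {f}; p there: f:T. ✓
b: successors {a, d}; p there: a:T, d:T. ✓
c: successors {d, f}; p there: d:T, f:T. ✓
d: successors {e}; p there: e:T. ✓
e: successors {b, c}; p there: b:T, c:T. ✓
f: successors {a, e, f}; p there: a:T, e:T, f:T. ✓
g: successors {f, h}; p there: f:T, h:F. ✗
h: successors {d, g}; p there: d:T, g:T. ✓
Satisfying worlds: {a, b, c, d, e, f, h}.
So □p fails at the other 1 world.

1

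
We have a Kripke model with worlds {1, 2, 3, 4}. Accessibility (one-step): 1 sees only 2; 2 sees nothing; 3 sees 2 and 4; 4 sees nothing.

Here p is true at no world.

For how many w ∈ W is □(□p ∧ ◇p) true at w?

2

1: successors {2}; □p ∧ ◇p there: 2:F. ✗
2: no successors, so □(□p ∧ ◇p) holds vacuously. ✓
3: successors {2, 4}; □p ∧ ◇p there: 2:F, 4:F. ✗
4: no successors, so □(□p ∧ ◇p) holds vacuously. ✓
Satisfying worlds: {2, 4}.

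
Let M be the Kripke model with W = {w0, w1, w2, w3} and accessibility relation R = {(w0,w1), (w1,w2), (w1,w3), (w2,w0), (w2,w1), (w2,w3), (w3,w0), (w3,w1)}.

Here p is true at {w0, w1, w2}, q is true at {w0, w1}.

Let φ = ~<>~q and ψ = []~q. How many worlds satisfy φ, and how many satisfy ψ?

2 and 1

For ~<>~q:
w0: <>~q is F. ✓
w1: <>~q is T. ✗
w2: <>~q is T. ✗
w3: <>~q is F. ✓
— 2 worlds.
For []~q:
w0: successors {w1}; ~q there: w1:F. ✗
w1: successors {w2, w3}; ~q there: w2:T, w3:T. ✓
w2: successors {w0, w1, w3}; ~q there: w0:F, w1:F, w3:T. ✗
w3: successors {w0, w1}; ~q there: w0:F, w1:F. ✗
— 1 world.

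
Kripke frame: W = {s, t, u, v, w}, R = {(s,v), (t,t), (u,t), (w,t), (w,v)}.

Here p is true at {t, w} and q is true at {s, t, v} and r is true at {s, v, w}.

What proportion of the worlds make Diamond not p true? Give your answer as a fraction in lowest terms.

2/5

s: successors {v}; not p there: v:T. ✓
t: successors {t}; not p there: t:F. ✗
u: successors {t}; not p there: t:F. ✗
v: no successors, so Diamond not p fails. ✗
w: successors {t, v}; not p there: t:F, v:T. ✓
That's 2 of 5 worlds, so 2/5.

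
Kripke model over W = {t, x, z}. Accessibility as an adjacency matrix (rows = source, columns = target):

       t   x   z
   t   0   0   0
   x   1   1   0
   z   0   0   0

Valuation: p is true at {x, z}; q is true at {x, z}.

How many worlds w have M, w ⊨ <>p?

t: no successors, so <>p fails. ✗
x: successors {t, x}; p there: t:F, x:T. ✓
z: no successors, so <>p fails. ✗
Satisfying worlds: {x}.

1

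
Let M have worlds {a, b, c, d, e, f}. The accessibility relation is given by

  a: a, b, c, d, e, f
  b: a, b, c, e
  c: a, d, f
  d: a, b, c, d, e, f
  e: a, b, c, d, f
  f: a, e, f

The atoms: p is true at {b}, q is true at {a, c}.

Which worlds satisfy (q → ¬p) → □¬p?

{c, f}

a: q → ¬p is T, □¬p is F. ✗
b: q → ¬p is T, □¬p is F. ✗
c: q → ¬p is T, □¬p is T. ✓
d: q → ¬p is T, □¬p is F. ✗
e: q → ¬p is T, □¬p is F. ✗
f: q → ¬p is T, □¬p is T. ✓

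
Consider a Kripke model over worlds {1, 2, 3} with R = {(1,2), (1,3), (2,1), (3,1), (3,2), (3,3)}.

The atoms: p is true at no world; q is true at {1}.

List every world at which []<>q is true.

1: successors {2, 3}; <>q there: 2:T, 3:T. ✓
2: successors {1}; <>q there: 1:F. ✗
3: successors {1, 2, 3}; <>q there: 1:F, 2:T, 3:T. ✗

{1}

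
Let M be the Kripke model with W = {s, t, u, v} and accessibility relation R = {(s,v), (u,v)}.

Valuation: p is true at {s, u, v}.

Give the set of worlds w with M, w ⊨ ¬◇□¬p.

s: ◇□¬p is T. ✗
t: ◇□¬p is F. ✓
u: ◇□¬p is T. ✗
v: ◇□¬p is F. ✓

{t, v}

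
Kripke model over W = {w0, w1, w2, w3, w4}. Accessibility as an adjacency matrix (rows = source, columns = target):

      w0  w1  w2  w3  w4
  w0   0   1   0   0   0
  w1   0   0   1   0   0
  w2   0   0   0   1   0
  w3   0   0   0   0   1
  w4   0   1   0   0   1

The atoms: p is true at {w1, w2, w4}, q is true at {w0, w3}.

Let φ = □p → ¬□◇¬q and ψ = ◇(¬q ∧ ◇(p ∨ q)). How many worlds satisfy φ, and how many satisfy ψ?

For □p → ¬□◇¬q:
w0: □p is T, ¬□◇¬q is F. ✗
w1: □p is T, ¬□◇¬q is T. ✓
w2: □p is F, ¬□◇¬q is F. ✓
w3: □p is T, ¬□◇¬q is F. ✗
w4: □p is T, ¬□◇¬q is F. ✗
— 2 worlds.
For ◇(¬q ∧ ◇(p ∨ q)):
w0: successors {w1}; ¬q ∧ ◇(p ∨ q) there: w1:T. ✓
w1: successors {w2}; ¬q ∧ ◇(p ∨ q) there: w2:T. ✓
w2: successors {w3}; ¬q ∧ ◇(p ∨ q) there: w3:F. ✗
w3: successors {w4}; ¬q ∧ ◇(p ∨ q) there: w4:T. ✓
w4: successors {w1, w4}; ¬q ∧ ◇(p ∨ q) there: w1:T, w4:T. ✓
— 4 worlds.

2 and 4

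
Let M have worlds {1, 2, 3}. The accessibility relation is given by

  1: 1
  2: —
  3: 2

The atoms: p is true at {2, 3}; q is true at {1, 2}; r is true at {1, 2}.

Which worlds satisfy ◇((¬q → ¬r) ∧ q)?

1: successors {1}; (¬q → ¬r) ∧ q there: 1:T. ✓
2: no successors, so ◇((¬q → ¬r) ∧ q) fails. ✗
3: successors {2}; (¬q → ¬r) ∧ q there: 2:T. ✓

{1, 3}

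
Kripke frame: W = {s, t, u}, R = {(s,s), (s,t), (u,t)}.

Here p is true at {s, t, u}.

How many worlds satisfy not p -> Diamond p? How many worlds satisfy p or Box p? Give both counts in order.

3 and 3

For not p -> Diamond p:
s: not p is F, Diamond p is T. ✓
t: not p is F, Diamond p is F. ✓
u: not p is F, Diamond p is T. ✓
— 3 worlds.
For p or Box p:
s: p is T, Box p is T. ✓
t: p is T, Box p is T. ✓
u: p is T, Box p is T. ✓
— 3 worlds.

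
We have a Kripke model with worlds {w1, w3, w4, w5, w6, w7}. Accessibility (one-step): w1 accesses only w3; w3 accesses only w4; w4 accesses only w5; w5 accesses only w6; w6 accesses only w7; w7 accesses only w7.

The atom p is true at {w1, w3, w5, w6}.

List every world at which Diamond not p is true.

w1: successors {w3}; not p there: w3:F. ✗
w3: successors {w4}; not p there: w4:T. ✓
w4: successors {w5}; not p there: w5:F. ✗
w5: successors {w6}; not p there: w6:F. ✗
w6: successors {w7}; not p there: w7:T. ✓
w7: successors {w7}; not p there: w7:T. ✓

{w3, w6, w7}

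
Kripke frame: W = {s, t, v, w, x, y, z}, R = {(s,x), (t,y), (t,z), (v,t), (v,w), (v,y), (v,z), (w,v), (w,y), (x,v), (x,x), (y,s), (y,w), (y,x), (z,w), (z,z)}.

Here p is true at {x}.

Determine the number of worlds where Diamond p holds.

3

s: successors {x}; p there: x:T. ✓
t: successors {y, z}; p there: y:F, z:F. ✗
v: successors {t, w, y, z}; p there: t:F, w:F, y:F, z:F. ✗
w: successors {v, y}; p there: v:F, y:F. ✗
x: successors {v, x}; p there: v:F, x:T. ✓
y: successors {s, w, x}; p there: s:F, w:F, x:T. ✓
z: successors {w, z}; p there: w:F, z:F. ✗
Satisfying worlds: {s, x, y}.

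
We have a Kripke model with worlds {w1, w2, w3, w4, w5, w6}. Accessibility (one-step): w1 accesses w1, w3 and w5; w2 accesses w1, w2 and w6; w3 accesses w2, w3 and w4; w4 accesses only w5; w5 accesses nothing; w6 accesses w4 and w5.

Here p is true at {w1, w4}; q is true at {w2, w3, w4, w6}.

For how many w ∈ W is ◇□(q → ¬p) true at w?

5

w1: successors {w1, w3, w5}; □(q → ¬p) there: w1:T, w3:F, w5:T. ✓
w2: successors {w1, w2, w6}; □(q → ¬p) there: w1:T, w2:T, w6:F. ✓
w3: successors {w2, w3, w4}; □(q → ¬p) there: w2:T, w3:F, w4:T. ✓
w4: successors {w5}; □(q → ¬p) there: w5:T. ✓
w5: no successors, so ◇□(q → ¬p) fails. ✗
w6: successors {w4, w5}; □(q → ¬p) there: w4:T, w5:T. ✓
Satisfying worlds: {w1, w2, w3, w4, w6}.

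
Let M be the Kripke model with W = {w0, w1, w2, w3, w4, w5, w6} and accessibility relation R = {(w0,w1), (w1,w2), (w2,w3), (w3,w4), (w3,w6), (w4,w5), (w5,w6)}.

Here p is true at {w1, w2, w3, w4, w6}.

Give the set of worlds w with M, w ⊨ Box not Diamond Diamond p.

{w2, w4, w5, w6}

w0: successors {w1}; not Diamond Diamond p there: w1:F. ✗
w1: successors {w2}; not Diamond Diamond p there: w2:F. ✗
w2: successors {w3}; not Diamond Diamond p there: w3:T. ✓
w3: successors {w4, w6}; not Diamond Diamond p there: w4:F, w6:T. ✗
w4: successors {w5}; not Diamond Diamond p there: w5:T. ✓
w5: successors {w6}; not Diamond Diamond p there: w6:T. ✓
w6: no successors, so Box not Diamond Diamond p holds vacuously. ✓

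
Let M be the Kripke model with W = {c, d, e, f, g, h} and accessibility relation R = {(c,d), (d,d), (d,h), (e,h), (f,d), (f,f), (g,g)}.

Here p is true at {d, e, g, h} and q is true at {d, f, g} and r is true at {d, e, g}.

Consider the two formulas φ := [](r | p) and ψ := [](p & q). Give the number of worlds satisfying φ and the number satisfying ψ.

For [](r | p):
c: successors {d}; r | p there: d:T. ✓
d: successors {d, h}; r | p there: d:T, h:T. ✓
e: successors {h}; r | p there: h:T. ✓
f: successors {d, f}; r | p there: d:T, f:F. ✗
g: successors {g}; r | p there: g:T. ✓
h: no successors, so [](r | p) holds vacuously. ✓
— 5 worlds.
For [](p & q):
c: successors {d}; p & q there: d:T. ✓
d: successors {d, h}; p & q there: d:T, h:F. ✗
e: successors {h}; p & q there: h:F. ✗
f: successors {d, f}; p & q there: d:T, f:F. ✗
g: successors {g}; p & q there: g:T. ✓
h: no successors, so [](p & q) holds vacuously. ✓
— 3 worlds.

5 and 3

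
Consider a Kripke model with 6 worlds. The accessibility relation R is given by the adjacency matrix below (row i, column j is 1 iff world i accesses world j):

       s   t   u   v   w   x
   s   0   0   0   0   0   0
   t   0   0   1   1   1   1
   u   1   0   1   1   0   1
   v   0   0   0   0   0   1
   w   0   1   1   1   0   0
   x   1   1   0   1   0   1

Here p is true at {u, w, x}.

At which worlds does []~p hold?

s: no successors, so []~p holds vacuously. ✓
t: successors {u, v, w, x}; ~p there: u:F, v:T, w:F, x:F. ✗
u: successors {s, u, v, x}; ~p there: s:T, u:F, v:T, x:F. ✗
v: successors {x}; ~p there: x:F. ✗
w: successors {t, u, v}; ~p there: t:T, u:F, v:T. ✗
x: successors {s, t, v, x}; ~p there: s:T, t:T, v:T, x:F. ✗

{s}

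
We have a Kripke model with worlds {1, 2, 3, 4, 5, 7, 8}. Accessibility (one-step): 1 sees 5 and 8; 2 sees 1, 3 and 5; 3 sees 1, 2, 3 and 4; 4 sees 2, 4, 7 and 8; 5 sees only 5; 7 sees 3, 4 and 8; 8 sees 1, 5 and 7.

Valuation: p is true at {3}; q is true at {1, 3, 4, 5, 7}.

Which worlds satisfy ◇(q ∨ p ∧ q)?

1: successors {5, 8}; q ∨ p ∧ q there: 5:T, 8:F. ✓
2: successors {1, 3, 5}; q ∨ p ∧ q there: 1:T, 3:T, 5:T. ✓
3: successors {1, 2, 3, 4}; q ∨ p ∧ q there: 1:T, 2:F, 3:T, 4:T. ✓
4: successors {2, 4, 7, 8}; q ∨ p ∧ q there: 2:F, 4:T, 7:T, 8:F. ✓
5: successors {5}; q ∨ p ∧ q there: 5:T. ✓
7: successors {3, 4, 8}; q ∨ p ∧ q there: 3:T, 4:T, 8:F. ✓
8: successors {1, 5, 7}; q ∨ p ∧ q there: 1:T, 5:T, 7:T. ✓

{1, 2, 3, 4, 5, 7, 8}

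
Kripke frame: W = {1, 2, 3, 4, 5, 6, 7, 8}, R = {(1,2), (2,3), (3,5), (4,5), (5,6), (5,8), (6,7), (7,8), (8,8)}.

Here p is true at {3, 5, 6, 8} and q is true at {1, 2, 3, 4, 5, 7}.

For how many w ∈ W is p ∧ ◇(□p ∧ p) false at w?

1: p is F, ◇(□p ∧ p) is F. ✗
2: p is F, ◇(□p ∧ p) is T. ✗
3: p is T, ◇(□p ∧ p) is T. ✓
4: p is F, ◇(□p ∧ p) is T. ✗
5: p is T, ◇(□p ∧ p) is T. ✓
6: p is T, ◇(□p ∧ p) is F. ✗
7: p is F, ◇(□p ∧ p) is T. ✗
8: p is T, ◇(□p ∧ p) is T. ✓
Satisfying worlds: {3, 5, 8}.
So p ∧ ◇(□p ∧ p) fails at the other 5 worlds.

5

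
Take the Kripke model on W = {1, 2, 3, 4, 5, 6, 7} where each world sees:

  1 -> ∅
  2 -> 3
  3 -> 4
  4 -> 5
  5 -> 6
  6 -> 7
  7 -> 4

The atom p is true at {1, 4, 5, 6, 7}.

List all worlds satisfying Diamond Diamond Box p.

1: no successors, so Diamond Diamond Box p fails. ✗
2: successors {3}; Diamond Box p there: 3:T. ✓
3: successors {4}; Diamond Box p there: 4:T. ✓
4: successors {5}; Diamond Box p there: 5:T. ✓
5: successors {6}; Diamond Box p there: 6:T. ✓
6: successors {7}; Diamond Box p there: 7:T. ✓
7: successors {4}; Diamond Box p there: 4:T. ✓

{2, 3, 4, 5, 6, 7}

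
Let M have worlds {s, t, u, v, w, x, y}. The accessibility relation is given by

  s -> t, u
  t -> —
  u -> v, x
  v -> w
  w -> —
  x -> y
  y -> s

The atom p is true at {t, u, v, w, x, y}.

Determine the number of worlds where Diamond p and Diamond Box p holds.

3

s: Diamond p is T, Diamond Box p is T. ✓
t: Diamond p is F, Diamond Box p is F. ✗
u: Diamond p is T, Diamond Box p is T. ✓
v: Diamond p is T, Diamond Box p is T. ✓
w: Diamond p is F, Diamond Box p is F. ✗
x: Diamond p is T, Diamond Box p is F. ✗
y: Diamond p is F, Diamond Box p is T. ✗
Satisfying worlds: {s, u, v}.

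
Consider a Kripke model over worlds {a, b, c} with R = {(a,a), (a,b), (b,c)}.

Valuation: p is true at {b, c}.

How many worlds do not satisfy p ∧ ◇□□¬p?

a: p is F, ◇□□¬p is T. ✗
b: p is T, ◇□□¬p is T. ✓
c: p is T, ◇□□¬p is F. ✗
Satisfying worlds: {b}.
So p ∧ ◇□□¬p fails at the other 2 worlds.

2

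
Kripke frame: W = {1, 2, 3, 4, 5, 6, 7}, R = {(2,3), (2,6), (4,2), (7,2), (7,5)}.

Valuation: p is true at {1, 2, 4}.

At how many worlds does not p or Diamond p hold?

1: not p is F, Diamond p is F. ✗
2: not p is F, Diamond p is F. ✗
3: not p is T, Diamond p is F. ✓
4: not p is F, Diamond p is T. ✓
5: not p is T, Diamond p is F. ✓
6: not p is T, Diamond p is F. ✓
7: not p is T, Diamond p is T. ✓
Satisfying worlds: {3, 4, 5, 6, 7}.

5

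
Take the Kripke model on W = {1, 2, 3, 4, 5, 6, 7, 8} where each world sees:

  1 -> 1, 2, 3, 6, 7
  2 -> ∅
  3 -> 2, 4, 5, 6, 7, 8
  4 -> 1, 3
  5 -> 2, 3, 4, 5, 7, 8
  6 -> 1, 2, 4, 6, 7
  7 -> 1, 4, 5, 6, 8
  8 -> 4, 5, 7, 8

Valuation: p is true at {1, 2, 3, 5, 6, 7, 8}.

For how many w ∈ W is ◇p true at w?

7

1: successors {1, 2, 3, 6, 7}; p there: 1:T, 2:T, 3:T, 6:T, 7:T. ✓
2: no successors, so ◇p fails. ✗
3: successors {2, 4, 5, 6, 7, 8}; p there: 2:T, 4:F, 5:T, 6:T, 7:T, 8:T. ✓
4: successors {1, 3}; p there: 1:T, 3:T. ✓
5: successors {2, 3, 4, 5, 7, 8}; p there: 2:T, 3:T, 4:F, 5:T, 7:T, 8:T. ✓
6: successors {1, 2, 4, 6, 7}; p there: 1:T, 2:T, 4:F, 6:T, 7:T. ✓
7: successors {1, 4, 5, 6, 8}; p there: 1:T, 4:F, 5:T, 6:T, 8:T. ✓
8: successors {4, 5, 7, 8}; p there: 4:F, 5:T, 7:T, 8:T. ✓
Satisfying worlds: {1, 3, 4, 5, 6, 7, 8}.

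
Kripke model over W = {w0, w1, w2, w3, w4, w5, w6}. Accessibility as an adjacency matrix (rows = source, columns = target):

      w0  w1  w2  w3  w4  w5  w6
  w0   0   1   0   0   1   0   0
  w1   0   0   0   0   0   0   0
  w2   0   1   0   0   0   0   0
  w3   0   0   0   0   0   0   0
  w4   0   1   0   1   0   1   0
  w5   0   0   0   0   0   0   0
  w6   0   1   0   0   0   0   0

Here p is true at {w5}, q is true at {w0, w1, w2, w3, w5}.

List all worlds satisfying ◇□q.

w0: successors {w1, w4}; □q there: w1:T, w4:T. ✓
w1: no successors, so ◇□q fails. ✗
w2: successors {w1}; □q there: w1:T. ✓
w3: no successors, so ◇□q fails. ✗
w4: successors {w1, w3, w5}; □q there: w1:T, w3:T, w5:T. ✓
w5: no successors, so ◇□q fails. ✗
w6: successors {w1}; □q there: w1:T. ✓

{w0, w2, w4, w6}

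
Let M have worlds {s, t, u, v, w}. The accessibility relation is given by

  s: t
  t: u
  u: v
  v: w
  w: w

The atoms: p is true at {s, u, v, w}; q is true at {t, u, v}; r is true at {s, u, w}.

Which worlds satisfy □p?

{t, u, v, w}

s: successors {t}; p there: t:F. ✗
t: successors {u}; p there: u:T. ✓
u: successors {v}; p there: v:T. ✓
v: successors {w}; p there: w:T. ✓
w: successors {w}; p there: w:T. ✓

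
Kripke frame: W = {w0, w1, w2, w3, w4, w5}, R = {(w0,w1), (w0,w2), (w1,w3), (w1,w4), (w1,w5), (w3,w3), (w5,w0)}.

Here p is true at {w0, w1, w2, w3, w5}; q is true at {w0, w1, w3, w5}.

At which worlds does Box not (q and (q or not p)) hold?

w0: successors {w1, w2}; not (q and (q or not p)) there: w1:F, w2:T. ✗
w1: successors {w3, w4, w5}; not (q and (q or not p)) there: w3:F, w4:T, w5:F. ✗
w2: no successors, so Box not (q and (q or not p)) holds vacuously. ✓
w3: successors {w3}; not (q and (q or not p)) there: w3:F. ✗
w4: no successors, so Box not (q and (q or not p)) holds vacuously. ✓
w5: successors {w0}; not (q and (q or not p)) there: w0:F. ✗

{w2, w4}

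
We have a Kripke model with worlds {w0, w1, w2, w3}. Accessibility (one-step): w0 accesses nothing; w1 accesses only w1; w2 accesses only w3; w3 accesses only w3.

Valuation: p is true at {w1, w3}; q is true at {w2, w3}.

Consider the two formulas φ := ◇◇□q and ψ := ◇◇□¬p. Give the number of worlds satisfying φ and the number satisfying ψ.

2 and 0

For ◇◇□q:
w0: no successors, so ◇◇□q fails. ✗
w1: successors {w1}; ◇□q there: w1:F. ✗
w2: successors {w3}; ◇□q there: w3:T. ✓
w3: successors {w3}; ◇□q there: w3:T. ✓
— 2 worlds.
For ◇◇□¬p:
w0: no successors, so ◇◇□¬p fails. ✗
w1: successors {w1}; ◇□¬p there: w1:F. ✗
w2: successors {w3}; ◇□¬p there: w3:F. ✗
w3: successors {w3}; ◇□¬p there: w3:F. ✗
— 0 worlds.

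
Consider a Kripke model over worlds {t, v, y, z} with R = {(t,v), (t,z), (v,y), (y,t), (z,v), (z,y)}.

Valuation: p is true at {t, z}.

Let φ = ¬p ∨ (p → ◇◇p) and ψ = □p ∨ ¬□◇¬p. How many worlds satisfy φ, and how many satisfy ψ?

For ¬p ∨ (p → ◇◇p):
t: ¬p is F, p → ◇◇p is F. ✗
v: ¬p is T, p → ◇◇p is T. ✓
y: ¬p is T, p → ◇◇p is T. ✓
z: ¬p is F, p → ◇◇p is T. ✓
— 3 worlds.
For □p ∨ ¬□◇¬p:
t: □p is F, ¬□◇¬p is F. ✗
v: □p is F, ¬□◇¬p is T. ✓
y: □p is T, ¬□◇¬p is F. ✓
z: □p is F, ¬□◇¬p is T. ✓
— 3 worlds.

3 and 3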